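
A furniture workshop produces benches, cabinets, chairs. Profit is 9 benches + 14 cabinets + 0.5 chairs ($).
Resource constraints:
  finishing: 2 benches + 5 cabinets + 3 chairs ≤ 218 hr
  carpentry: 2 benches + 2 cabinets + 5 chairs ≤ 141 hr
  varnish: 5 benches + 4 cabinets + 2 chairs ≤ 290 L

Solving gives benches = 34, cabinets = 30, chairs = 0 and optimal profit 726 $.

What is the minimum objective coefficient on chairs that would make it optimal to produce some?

8

At the optimum: finishing uses 218 of 218 (binding); carpentry uses 128 of 141 (slack = 13); varnish uses 290 of 290 (binding).
Since carpentry is not tight, its dual is 0.
Dual feasibility on the basic columns requires 2·y_finishing + 5·y_varnish = 9, 5·y_finishing + 4·y_varnish = 14.
Solving: y_finishing = 2, y_varnish = 1.
chairs enters the basis when its profit ≥ yᵀa₃ = 2·3 + 1·2 = 8.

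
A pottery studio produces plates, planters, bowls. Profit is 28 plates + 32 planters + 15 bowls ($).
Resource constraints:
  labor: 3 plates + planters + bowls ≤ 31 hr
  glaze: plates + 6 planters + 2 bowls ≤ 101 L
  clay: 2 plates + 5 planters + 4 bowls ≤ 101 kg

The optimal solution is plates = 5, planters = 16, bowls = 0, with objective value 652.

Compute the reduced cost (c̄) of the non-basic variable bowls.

At the optimum: labor uses 31 of 31 (binding); glaze uses 101 of 101 (binding); clay uses 90 of 101 (slack = 11).
By complementary slackness, y = 0 for the non-binding constraint.
Dual feasibility on the basic columns requires 3·y_labor + 1·y_glaze = 28, 1·y_labor + 6·y_glaze = 32.
Solving: y_labor = 8, y_glaze = 4.
Reduced cost of bowls: c₃ − yᵀa₃ = 15 − (8·1 + 4·2) = 15 − 16 = -1.

-1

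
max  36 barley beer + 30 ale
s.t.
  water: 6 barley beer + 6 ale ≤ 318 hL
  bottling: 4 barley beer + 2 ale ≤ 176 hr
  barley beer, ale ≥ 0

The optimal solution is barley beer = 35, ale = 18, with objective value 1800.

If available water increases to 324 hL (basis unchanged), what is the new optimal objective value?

1824

Both water and bottling are binding at x*.
From A_Bᵀ y = c: 6·y_water + 4·y_bottling = 36; 6·y_water + 2·y_bottling = 30.
→ y_water = 4 and y_bottling = 3.
Δz = y_water·Δb = 4 × (6) = 24, so new z* = 1800 + 24 = 1824.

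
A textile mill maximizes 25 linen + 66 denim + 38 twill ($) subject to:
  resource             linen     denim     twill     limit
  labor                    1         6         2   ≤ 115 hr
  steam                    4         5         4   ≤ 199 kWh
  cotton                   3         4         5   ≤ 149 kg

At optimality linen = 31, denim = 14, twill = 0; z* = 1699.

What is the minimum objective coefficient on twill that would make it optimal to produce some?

Check each constraint at x*: labor 115/115 (tight); steam 194/199 (slack 5); cotton 149/149 (tight).
By complementary slackness, y = 0 for the non-binding constraint.
The binding rows give the dual system: 1·y_labor + 3·y_cotton = 25 and 6·y_labor + 4·y_cotton = 66.
→ y_labor = 7 and y_cotton = 6.
twill enters the basis when its profit ≥ yᵀa₃ = 7·2 + 6·5 = 44.

44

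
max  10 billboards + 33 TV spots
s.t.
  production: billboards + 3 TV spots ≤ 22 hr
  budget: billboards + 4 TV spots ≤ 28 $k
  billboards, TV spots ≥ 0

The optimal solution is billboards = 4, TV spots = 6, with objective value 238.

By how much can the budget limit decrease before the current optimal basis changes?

Binding constraints: production, budget. The basis is B = [[1,3],[1,4]] with det 1.
Per unit decrease in budget, x* moves by d = (3, -1).
The basis stays optimal until TV spots reaches 0; allowable decrease = 6 $k.

6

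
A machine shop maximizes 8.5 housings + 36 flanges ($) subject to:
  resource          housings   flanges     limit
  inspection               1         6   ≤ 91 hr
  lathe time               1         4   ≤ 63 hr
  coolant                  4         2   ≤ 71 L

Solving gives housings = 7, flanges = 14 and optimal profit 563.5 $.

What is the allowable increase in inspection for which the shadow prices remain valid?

3.5

Binding constraints: inspection, lathe time. The basis is B = [[1,6],[1,4]] with det -2.
Per unit increase in inspection, x* moves by d = (-2, 0.5).
The basis stays optimal until housings reaches 0; allowable increase = 3.5 hr.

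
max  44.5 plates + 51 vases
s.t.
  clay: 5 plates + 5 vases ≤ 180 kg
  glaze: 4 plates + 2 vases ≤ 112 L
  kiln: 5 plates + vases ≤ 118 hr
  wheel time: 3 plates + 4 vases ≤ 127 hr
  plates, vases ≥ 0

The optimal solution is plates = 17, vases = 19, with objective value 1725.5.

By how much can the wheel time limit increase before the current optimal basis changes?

Binding constraints: clay, wheel time. The basis is B = [[5,5],[3,4]] with det 5.
Per unit increase in wheel time, x* moves by d = (-1, 1).
The basis stays optimal until plates reaches 0; allowable increase = 17 hr.

17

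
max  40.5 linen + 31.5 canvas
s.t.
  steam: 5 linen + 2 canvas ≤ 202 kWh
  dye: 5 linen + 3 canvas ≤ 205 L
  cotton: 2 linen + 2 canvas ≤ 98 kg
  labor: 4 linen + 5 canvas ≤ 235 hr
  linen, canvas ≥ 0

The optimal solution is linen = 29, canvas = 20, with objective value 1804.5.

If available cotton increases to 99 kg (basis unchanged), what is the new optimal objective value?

1813.5

Check each constraint at x*: steam 185/202 (slack 17); dye 205/205 (tight); cotton 98/98 (tight); labor 216/235 (slack 19).
Since steam, labor are not tight, their duals are 0.
Dual feasibility on the basic columns requires 5·y_dye + 2·y_cotton = 40.5, 3·y_dye + 2·y_cotton = 31.5.
→ y_dye = 4.5 and y_cotton = 9.
Δz = y_cotton·Δb = 9 × (1) = 9, so new z* = 1804.5 + 9 = 1813.5.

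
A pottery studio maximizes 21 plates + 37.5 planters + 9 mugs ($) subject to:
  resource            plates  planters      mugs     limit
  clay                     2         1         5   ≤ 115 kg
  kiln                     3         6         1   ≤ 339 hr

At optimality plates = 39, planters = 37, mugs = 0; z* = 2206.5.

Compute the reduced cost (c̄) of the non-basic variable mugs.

Check each constraint at x*: clay 115/115 (tight); kiln 339/339 (tight).
From A_Bᵀ y = c: 2·y_clay + 3·y_kiln = 21; 1·y_clay + 6·y_kiln = 37.5.
→ y_clay = 1.5 and y_kiln = 6.
Reduced cost of mugs: c₃ − yᵀa₃ = 9 − (1.5·5 + 6·1) = 9 − 13.5 = -4.5.

-4.5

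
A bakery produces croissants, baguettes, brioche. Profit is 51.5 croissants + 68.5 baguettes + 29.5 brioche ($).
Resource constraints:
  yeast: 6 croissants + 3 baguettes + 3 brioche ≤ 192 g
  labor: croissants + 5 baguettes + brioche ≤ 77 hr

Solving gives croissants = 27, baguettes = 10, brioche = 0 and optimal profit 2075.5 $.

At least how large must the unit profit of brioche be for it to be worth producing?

30.5

Both yeast and labor are binding at x*.
From A_Bᵀ y = c: 6·y_yeast + 1·y_labor = 51.5; 3·y_yeast + 5·y_labor = 68.5.
→ y_yeast = 7 and y_labor = 9.5.
brioche enters the basis when its profit ≥ yᵀa₃ = 7·3 + 9.5·1 = 30.5.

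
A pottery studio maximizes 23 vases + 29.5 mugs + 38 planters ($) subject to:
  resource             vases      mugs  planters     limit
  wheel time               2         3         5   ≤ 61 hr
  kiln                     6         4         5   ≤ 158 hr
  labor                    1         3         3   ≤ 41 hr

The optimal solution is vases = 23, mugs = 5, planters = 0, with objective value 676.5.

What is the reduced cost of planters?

At the optimum: wheel time uses 61 of 61 (binding); kiln uses 158 of 158 (binding); labor uses 38 of 41 (slack = 3).
By complementary slackness, y = 0 for the non-binding constraint.
From A_Bᵀ y = c: 2·y_wheel time + 6·y_kiln = 23; 3·y_wheel time + 4·y_kiln = 29.5.
This yields shadow prices y_wheel time = 8.5, y_kiln = 1.
Reduced cost of planters: c₃ − yᵀa₃ = 38 − (8.5·5 + 1·5) = 38 − 47.5 = -9.5.

-9.5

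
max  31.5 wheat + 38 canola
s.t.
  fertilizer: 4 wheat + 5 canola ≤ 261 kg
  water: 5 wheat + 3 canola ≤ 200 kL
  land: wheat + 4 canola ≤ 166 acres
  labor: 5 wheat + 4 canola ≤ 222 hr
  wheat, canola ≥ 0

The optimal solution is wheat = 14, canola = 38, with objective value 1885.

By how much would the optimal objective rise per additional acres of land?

At the optimum: fertilizer uses 246 of 261 (slack = 15); water uses 184 of 200 (slack = 16); land uses 166 of 166 (binding); labor uses 222 of 222 (binding).
Since fertilizer, water are not tight, their duals are 0.
The binding rows give the dual system: 1·y_land + 5·y_labor = 31.5 and 4·y_land + 4·y_labor = 38.
→ y_land = 4 and y_labor = 5.5.
Shadow price of land = 4.

4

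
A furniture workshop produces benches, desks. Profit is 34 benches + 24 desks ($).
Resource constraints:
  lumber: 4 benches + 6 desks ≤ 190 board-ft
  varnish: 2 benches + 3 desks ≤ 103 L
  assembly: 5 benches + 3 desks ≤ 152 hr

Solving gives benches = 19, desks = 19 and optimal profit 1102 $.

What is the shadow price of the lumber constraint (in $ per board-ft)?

1

Binding: lumber and assembly. Non-binding: varnish (8 unused).
Since varnish is not tight, its dual is 0.
The binding rows give the dual system: 4·y_lumber + 5·y_assembly = 34 and 6·y_lumber + 3·y_assembly = 24.
→ y_lumber = 1 and y_assembly = 6.
Shadow price of lumber = 1.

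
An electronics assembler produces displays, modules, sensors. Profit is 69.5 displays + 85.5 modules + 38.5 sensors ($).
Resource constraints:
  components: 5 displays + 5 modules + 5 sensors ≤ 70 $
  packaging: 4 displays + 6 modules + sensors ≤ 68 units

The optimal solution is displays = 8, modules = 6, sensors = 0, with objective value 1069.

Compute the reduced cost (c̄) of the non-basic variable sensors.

Both components and packaging are binding at x*.
Dual feasibility on the basic columns requires 5·y_components + 4·y_packaging = 69.5, 5·y_components + 6·y_packaging = 85.5.
Solving: y_components = 7.5, y_packaging = 8.
Reduced cost of sensors: c₃ − yᵀa₃ = 38.5 − (7.5·5 + 8·1) = 38.5 − 45.5 = -7.

-7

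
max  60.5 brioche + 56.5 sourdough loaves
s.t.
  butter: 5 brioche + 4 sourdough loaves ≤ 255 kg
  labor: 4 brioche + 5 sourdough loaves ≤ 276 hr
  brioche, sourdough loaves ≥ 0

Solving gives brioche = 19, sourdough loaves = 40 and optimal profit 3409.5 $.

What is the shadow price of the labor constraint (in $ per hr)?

4.5

At the optimum: butter uses 255 of 255 (binding); labor uses 276 of 276 (binding).
From A_Bᵀ y = c: 5·y_butter + 4·y_labor = 60.5; 4·y_butter + 5·y_labor = 56.5.
This yields shadow prices y_butter = 8.5, y_labor = 4.5.
Shadow price of labor = 4.5.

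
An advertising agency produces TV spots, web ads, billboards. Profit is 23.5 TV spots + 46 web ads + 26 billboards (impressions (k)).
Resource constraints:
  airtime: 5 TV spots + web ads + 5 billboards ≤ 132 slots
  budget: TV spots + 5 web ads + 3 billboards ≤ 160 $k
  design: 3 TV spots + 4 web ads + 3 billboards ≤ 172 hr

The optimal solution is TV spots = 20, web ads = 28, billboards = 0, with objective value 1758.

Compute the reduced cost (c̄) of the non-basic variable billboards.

-5.5

Check each constraint at x*: airtime 128/132 (slack 4); budget 160/160 (tight); design 172/172 (tight).
By complementary slackness, y = 0 for the non-binding constraint.
From A_Bᵀ y = c: 1·y_budget + 3·y_design = 23.5; 5·y_budget + 4·y_design = 46.
This yields shadow prices y_budget = 4, y_design = 6.5.
Reduced cost of billboards: c₃ − yᵀa₃ = 26 − (4·3 + 6.5·3) = 26 − 31.5 = -5.5.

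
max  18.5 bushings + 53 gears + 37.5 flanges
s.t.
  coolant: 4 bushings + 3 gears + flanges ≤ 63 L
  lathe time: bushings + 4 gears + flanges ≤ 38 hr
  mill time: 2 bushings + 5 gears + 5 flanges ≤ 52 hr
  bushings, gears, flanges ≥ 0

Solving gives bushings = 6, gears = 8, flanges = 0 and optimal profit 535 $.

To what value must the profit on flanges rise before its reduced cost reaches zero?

Binding: lathe time and mill time. Non-binding: coolant (15 unused).
Slack constraints have shadow price 0 (complementary slackness).
Dual feasibility on the basic columns requires 1·y_lathe time + 2·y_mill time = 18.5, 4·y_lathe time + 5·y_mill time = 53.
→ y_lathe time = 4.5 and y_mill time = 7.
flanges enters the basis when its profit ≥ yᵀa₃ = 4.5·1 + 7·5 = 39.5.

39.5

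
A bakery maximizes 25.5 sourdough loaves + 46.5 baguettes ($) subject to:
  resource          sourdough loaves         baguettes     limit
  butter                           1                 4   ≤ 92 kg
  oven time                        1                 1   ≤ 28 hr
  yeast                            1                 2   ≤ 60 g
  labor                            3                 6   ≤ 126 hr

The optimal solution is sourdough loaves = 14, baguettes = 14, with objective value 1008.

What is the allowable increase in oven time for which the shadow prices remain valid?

14

Binding constraints: oven time, labor. The basis is B = [[1,1],[3,6]] with det 3.
Per unit increase in oven time, x* moves by d = (2, -1).
The basis stays optimal until baguettes reaches 0; allowable increase = 14 hr.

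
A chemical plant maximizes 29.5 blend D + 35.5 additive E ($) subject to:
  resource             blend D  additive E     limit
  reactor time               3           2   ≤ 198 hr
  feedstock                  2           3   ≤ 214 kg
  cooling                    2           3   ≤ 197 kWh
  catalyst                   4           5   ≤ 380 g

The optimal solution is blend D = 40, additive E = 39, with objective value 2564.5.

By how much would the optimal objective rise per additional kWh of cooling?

At the optimum: reactor time uses 198 of 198 (binding); feedstock uses 197 of 214 (slack = 17); cooling uses 197 of 197 (binding); catalyst uses 355 of 380 (slack = 25).
By complementary slackness, y = 0 for the non-binding constraints.
From A_Bᵀ y = c: 3·y_reactor time + 2·y_cooling = 29.5; 2·y_reactor time + 3·y_cooling = 35.5.
Solving: y_reactor time = 3.5, y_cooling = 9.5.
Shadow price of cooling = 9.5.

9.5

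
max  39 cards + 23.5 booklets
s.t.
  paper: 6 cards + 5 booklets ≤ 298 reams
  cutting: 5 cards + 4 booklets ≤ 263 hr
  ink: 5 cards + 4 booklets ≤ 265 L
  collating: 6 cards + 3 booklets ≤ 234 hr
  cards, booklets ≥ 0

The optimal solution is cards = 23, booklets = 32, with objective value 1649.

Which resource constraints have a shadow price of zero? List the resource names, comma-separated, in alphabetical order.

cutting, ink

paper: 298/298 (binding)
cutting: 243/263 (slack 20)
ink: 243/265 (slack 22)
collating: 234/234 (binding)
By complementary slackness, a constraint with positive slack has shadow price 0 → cutting, ink.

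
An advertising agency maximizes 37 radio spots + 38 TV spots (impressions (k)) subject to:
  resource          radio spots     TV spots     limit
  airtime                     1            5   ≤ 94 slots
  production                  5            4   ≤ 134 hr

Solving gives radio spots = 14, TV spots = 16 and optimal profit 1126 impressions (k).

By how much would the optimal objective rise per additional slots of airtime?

2

Check each constraint at x*: airtime 94/94 (tight); production 134/134 (tight).
Dual feasibility on the basic columns requires 1·y_airtime + 5·y_production = 37, 5·y_airtime + 4·y_production = 38.
→ y_airtime = 2 and y_production = 7.
Shadow price of airtime = 2.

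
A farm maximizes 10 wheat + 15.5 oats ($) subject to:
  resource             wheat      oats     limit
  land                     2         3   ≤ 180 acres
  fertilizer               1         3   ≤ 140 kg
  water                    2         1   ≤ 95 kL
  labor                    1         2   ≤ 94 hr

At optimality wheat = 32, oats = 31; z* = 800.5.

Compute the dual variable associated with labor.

7

At the optimum: land uses 157 of 180 (slack = 23); fertilizer uses 125 of 140 (slack = 15); water uses 95 of 95 (binding); labor uses 94 of 94 (binding).
By complementary slackness, y = 0 for the non-binding constraints.
Dual feasibility on the basic columns requires 2·y_water + 1·y_labor = 10, 1·y_water + 2·y_labor = 15.5.
This yields shadow prices y_water = 1.5, y_labor = 7.
Shadow price of labor = 7.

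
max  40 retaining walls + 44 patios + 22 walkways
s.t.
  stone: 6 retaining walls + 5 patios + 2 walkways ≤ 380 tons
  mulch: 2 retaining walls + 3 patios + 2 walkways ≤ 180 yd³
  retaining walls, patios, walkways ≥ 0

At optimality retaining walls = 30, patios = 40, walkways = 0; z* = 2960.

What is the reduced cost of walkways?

-2

Check each constraint at x*: stone 380/380 (tight); mulch 180/180 (tight).
Dual feasibility on the basic columns requires 6·y_stone + 2·y_mulch = 40, 5·y_stone + 3·y_mulch = 44.
Solving: y_stone = 4, y_mulch = 8.
Reduced cost of walkways: c₃ − yᵀa₃ = 22 − (4·2 + 8·2) = 22 − 24 = -2.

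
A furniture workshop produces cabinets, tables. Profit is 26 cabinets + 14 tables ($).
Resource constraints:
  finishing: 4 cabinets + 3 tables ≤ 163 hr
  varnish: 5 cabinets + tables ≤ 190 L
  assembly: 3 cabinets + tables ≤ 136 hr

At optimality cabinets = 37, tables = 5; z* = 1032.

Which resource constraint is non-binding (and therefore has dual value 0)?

finishing: 163/163 (binding)
varnish: 190/190 (binding)
assembly: 116/136 (slack 20)
By complementary slackness, a constraint with positive slack has shadow price 0 → assembly.

assembly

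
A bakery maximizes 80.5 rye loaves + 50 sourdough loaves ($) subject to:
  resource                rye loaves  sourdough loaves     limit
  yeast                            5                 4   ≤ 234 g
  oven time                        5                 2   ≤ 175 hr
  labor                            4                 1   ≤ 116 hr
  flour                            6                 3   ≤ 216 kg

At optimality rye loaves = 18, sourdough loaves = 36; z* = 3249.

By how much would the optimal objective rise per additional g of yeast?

Check each constraint at x*: yeast 234/234 (tight); oven time 162/175 (slack 13); labor 108/116 (slack 8); flour 216/216 (tight).
By complementary slackness, y = 0 for the non-binding constraints.
The binding rows give the dual system: 5·y_yeast + 6·y_flour = 80.5 and 4·y_yeast + 3·y_flour = 50.
This yields shadow prices y_yeast = 6.5, y_flour = 8.
Shadow price of yeast = 6.5.

6.5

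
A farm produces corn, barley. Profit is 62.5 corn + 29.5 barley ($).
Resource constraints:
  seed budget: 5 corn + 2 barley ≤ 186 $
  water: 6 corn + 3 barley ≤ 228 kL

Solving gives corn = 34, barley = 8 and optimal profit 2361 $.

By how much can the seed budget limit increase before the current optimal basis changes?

4

Binding constraints: seed budget, water. The basis is B = [[5,2],[6,3]] with det 3.
Per unit increase in seed budget, x* moves by d = (1, -2).
The basis stays optimal until barley reaches 0; allowable increase = 4 $.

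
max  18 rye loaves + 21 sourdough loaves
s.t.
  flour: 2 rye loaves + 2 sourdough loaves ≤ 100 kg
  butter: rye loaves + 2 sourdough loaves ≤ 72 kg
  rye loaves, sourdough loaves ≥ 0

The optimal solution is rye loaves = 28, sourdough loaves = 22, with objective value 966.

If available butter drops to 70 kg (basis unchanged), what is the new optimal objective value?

Check each constraint at x*: flour 100/100 (tight); butter 72/72 (tight).
From A_Bᵀ y = c: 2·y_flour + 1·y_butter = 18; 2·y_flour + 2·y_butter = 21.
→ y_flour = 7.5 and y_butter = 3.
Δz = y_butter·Δb = 3 × (-2) = -6, so new z* = 966 − 6 = 960.

960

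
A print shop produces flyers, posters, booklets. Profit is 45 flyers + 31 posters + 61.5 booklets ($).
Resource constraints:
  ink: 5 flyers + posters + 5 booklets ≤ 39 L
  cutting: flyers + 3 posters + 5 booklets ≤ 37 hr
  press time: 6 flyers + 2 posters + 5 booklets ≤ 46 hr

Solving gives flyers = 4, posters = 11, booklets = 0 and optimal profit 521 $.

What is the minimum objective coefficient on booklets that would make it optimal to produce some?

62.5

Check each constraint at x*: ink 31/39 (slack 8); cutting 37/37 (tight); press time 46/46 (tight).
Since ink is not tight, its dual is 0.
From A_Bᵀ y = c: 1·y_cutting + 6·y_press time = 45; 3·y_cutting + 2·y_press time = 31.
→ y_cutting = 6 and y_press time = 6.5.
booklets enters the basis when its profit ≥ yᵀa₃ = 6·5 + 6.5·5 = 62.5.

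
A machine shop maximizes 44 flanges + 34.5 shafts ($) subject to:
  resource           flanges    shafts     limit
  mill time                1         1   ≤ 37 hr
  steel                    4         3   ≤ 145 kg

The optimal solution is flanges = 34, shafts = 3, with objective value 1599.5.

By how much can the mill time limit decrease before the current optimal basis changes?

0.75

Binding constraints: mill time, steel. The basis is B = [[1,1],[4,3]] with det -1.
Per unit decrease in mill time, x* moves by d = (3, -4).
The basis stays optimal until shafts reaches 0; allowable decrease = 0.75 hr.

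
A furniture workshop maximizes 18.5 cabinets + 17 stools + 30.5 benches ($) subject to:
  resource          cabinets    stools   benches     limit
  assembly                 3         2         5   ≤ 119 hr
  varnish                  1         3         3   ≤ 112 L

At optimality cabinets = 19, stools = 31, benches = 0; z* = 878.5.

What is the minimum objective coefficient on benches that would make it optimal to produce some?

33.5

Check each constraint at x*: assembly 119/119 (tight); varnish 112/112 (tight).
From A_Bᵀ y = c: 3·y_assembly + 1·y_varnish = 18.5; 2·y_assembly + 3·y_varnish = 17.
→ y_assembly = 5.5 and y_varnish = 2.
benches enters the basis when its profit ≥ yᵀa₃ = 5.5·5 + 2·3 = 33.5.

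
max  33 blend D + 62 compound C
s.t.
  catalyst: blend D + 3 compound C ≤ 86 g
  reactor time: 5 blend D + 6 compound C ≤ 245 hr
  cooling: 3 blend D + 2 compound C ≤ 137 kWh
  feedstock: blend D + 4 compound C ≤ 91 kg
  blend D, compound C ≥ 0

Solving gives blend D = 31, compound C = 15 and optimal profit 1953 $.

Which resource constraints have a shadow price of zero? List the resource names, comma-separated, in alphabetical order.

catalyst, cooling

catalyst: 76/86 (slack 10)
reactor time: 245/245 (binding)
cooling: 123/137 (slack 14)
feedstock: 91/91 (binding)
By complementary slackness, a constraint with positive slack has shadow price 0 → catalyst, cooling.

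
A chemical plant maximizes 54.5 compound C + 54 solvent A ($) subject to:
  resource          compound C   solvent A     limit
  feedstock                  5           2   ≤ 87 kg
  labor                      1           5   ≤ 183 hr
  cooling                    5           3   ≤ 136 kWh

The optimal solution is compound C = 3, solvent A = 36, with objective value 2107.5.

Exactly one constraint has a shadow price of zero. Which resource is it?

cooling

feedstock: 87/87 (binding)
labor: 183/183 (binding)
cooling: 123/136 (slack 13)
By complementary slackness, a constraint with positive slack has shadow price 0 → cooling.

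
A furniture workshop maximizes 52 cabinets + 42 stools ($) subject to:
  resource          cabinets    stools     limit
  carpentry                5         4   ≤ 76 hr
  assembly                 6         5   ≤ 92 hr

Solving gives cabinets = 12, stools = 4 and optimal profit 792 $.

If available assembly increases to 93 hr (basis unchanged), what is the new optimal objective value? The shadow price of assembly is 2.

794

Δb = 1, so new z* = 792 + (2)·(1) = 792 + 2 = 794.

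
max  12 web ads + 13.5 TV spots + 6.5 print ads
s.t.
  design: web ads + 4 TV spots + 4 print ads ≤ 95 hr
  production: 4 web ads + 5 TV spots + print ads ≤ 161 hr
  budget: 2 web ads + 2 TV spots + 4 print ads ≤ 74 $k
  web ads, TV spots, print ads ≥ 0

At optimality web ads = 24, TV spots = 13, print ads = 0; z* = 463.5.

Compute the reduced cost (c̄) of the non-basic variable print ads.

-7

Check each constraint at x*: design 76/95 (slack 19); production 161/161 (tight); budget 74/74 (tight).
Slack constraints have shadow price 0 (complementary slackness).
From A_Bᵀ y = c: 4·y_production + 2·y_budget = 12; 5·y_production + 2·y_budget = 13.5.
Solving: y_production = 1.5, y_budget = 3.
Reduced cost of print ads: c₃ − yᵀa₃ = 6.5 − (1.5·1 + 3·4) = 6.5 − 13.5 = -7.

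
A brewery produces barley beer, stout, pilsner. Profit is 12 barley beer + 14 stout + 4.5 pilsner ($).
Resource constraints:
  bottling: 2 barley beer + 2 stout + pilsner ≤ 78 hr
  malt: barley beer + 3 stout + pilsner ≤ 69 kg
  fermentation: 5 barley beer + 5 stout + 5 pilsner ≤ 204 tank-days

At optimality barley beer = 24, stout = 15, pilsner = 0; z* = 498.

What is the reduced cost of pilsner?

-2

At the optimum: bottling uses 78 of 78 (binding); malt uses 69 of 69 (binding); fermentation uses 195 of 204 (slack = 9).
Slack constraints have shadow price 0 (complementary slackness).
The binding rows give the dual system: 2·y_bottling + 1·y_malt = 12 and 2·y_bottling + 3·y_malt = 14.
Solving: y_bottling = 5.5, y_malt = 1.
Reduced cost of pilsner: c₃ − yᵀa₃ = 4.5 − (5.5·1 + 1·1) = 4.5 − 6.5 = -2.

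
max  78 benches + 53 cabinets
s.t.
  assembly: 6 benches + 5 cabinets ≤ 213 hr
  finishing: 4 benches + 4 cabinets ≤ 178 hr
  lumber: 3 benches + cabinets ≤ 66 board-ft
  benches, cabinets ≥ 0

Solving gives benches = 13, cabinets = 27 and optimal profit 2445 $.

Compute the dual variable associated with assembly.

Binding: assembly and lumber. Non-binding: finishing (18 unused).
Slack constraints have shadow price 0 (complementary slackness).
From A_Bᵀ y = c: 6·y_assembly + 3·y_lumber = 78; 5·y_assembly + 1·y_lumber = 53.
→ y_assembly = 9 and y_lumber = 8.
Shadow price of assembly = 9.

9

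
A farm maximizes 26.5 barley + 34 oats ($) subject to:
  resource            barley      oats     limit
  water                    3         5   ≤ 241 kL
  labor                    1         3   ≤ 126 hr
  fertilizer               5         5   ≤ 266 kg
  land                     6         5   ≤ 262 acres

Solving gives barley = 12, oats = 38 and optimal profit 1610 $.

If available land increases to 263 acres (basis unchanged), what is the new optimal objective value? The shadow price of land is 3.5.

Δb = 1, so new z* = 1610 + (3.5)·(1) = 1610 + 3.5 = 1613.5.

1613.5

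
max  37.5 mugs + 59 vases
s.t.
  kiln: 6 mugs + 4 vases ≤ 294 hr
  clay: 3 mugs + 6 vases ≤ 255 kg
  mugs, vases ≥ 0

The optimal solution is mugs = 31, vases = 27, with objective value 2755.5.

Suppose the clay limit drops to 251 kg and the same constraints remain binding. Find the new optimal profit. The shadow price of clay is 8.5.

Δb = -4, so new z* = 2755.5 + (8.5)·(-4) = 2755.5 − 34 = 2721.5.

2721.5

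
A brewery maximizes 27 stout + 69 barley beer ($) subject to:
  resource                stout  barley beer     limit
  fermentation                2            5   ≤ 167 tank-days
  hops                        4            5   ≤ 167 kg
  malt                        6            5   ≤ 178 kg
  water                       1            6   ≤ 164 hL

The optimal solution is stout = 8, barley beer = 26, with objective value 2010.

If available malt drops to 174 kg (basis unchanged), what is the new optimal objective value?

Binding: malt and water. Non-binding: fermentation (21 unused), hops (5 unused).
Slack constraints have shadow price 0 (complementary slackness).
From A_Bᵀ y = c: 6·y_malt + 1·y_water = 27; 5·y_malt + 6·y_water = 69.
Solving: y_malt = 3, y_water = 9.
Δz = y_malt·Δb = 3 × (-4) = -12, so new z* = 2010 − 12 = 1998.

1998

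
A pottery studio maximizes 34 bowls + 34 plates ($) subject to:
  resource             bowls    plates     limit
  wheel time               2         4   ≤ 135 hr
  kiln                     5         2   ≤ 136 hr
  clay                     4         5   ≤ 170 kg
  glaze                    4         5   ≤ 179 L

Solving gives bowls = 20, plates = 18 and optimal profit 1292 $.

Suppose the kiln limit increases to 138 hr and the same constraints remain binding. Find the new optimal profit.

At the optimum: wheel time uses 112 of 135 (slack = 23); kiln uses 136 of 136 (binding); clay uses 170 of 170 (binding); glaze uses 170 of 179 (slack = 9).
By complementary slackness, y = 0 for the non-binding constraints.
Dual feasibility on the basic columns requires 5·y_kiln + 4·y_clay = 34, 2·y_kiln + 5·y_clay = 34.
This yields shadow prices y_kiln = 2, y_clay = 6.
Δz = y_kiln·Δb = 2 × (2) = 4, so new z* = 1292 + 4 = 1296.

1296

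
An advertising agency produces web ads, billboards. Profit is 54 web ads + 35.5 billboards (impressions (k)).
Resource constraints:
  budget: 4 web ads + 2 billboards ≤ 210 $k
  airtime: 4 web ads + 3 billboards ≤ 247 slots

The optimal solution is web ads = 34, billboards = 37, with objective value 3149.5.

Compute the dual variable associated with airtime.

8.5

Both budget and airtime are binding at x*.
From A_Bᵀ y = c: 4·y_budget + 4·y_airtime = 54; 2·y_budget + 3·y_airtime = 35.5.
Solving: y_budget = 5, y_airtime = 8.5.
Shadow price of airtime = 8.5.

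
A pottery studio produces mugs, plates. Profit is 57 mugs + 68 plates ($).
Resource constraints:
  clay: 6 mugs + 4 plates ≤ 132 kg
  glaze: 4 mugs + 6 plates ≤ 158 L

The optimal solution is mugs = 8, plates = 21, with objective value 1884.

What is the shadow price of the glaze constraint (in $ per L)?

Check each constraint at x*: clay 132/132 (tight); glaze 158/158 (tight).
The binding rows give the dual system: 6·y_clay + 4·y_glaze = 57 and 4·y_clay + 6·y_glaze = 68.
→ y_clay = 3.5 and y_glaze = 9.
Shadow price of glaze = 9.

9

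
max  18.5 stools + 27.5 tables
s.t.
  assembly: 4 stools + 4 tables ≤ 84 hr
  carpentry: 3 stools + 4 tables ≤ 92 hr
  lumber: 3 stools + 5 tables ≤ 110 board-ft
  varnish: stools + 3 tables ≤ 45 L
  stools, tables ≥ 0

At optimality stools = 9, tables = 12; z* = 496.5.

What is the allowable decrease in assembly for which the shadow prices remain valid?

24

Binding constraints: assembly, varnish. The basis is B = [[4,4],[1,3]] with det 8.
Per unit decrease in assembly, x* moves by d = (-0.375, 0.125).
The basis stays optimal until stools reaches 0; allowable decrease = 24 hr.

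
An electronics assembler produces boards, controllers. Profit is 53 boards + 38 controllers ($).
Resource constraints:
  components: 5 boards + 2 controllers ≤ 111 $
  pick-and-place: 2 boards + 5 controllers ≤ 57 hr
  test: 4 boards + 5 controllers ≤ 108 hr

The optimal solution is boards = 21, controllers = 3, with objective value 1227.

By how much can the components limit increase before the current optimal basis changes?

Binding constraints: components, pick-and-place. The basis is B = [[5,2],[2,5]] with det 21.
Per unit increase in components, x* moves by d = (0.2381, -0.0952).
The basis stays optimal until test becomes binding; allowable increase = 18.9 $.

18.9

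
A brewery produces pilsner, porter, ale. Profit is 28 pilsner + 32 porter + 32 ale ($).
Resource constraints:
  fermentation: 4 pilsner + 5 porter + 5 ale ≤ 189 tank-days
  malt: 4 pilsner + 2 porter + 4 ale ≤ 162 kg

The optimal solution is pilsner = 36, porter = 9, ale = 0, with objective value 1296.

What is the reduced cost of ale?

Both fermentation and malt are binding at x*.
From A_Bᵀ y = c: 4·y_fermentation + 4·y_malt = 28; 5·y_fermentation + 2·y_malt = 32.
Solving: y_fermentation = 6, y_malt = 1.
Reduced cost of ale: c₃ − yᵀa₃ = 32 − (6·5 + 1·4) = 32 − 34 = -2.

-2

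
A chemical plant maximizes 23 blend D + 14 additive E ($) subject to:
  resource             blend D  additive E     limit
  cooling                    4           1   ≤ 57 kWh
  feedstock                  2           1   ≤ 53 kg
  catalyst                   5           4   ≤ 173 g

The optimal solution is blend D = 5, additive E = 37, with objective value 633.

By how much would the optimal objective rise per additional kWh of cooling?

2

Binding: cooling and catalyst. Non-binding: feedstock (6 unused).
By complementary slackness, y = 0 for the non-binding constraint.
From A_Bᵀ y = c: 4·y_cooling + 5·y_catalyst = 23; 1·y_cooling + 4·y_catalyst = 14.
Solving: y_cooling = 2, y_catalyst = 3.
Shadow price of cooling = 2.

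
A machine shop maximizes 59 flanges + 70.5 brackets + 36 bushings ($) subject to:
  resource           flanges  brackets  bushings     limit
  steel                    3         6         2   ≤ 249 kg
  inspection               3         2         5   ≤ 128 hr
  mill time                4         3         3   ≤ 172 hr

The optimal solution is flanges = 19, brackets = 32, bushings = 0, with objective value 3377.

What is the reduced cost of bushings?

At the optimum: steel uses 249 of 249 (binding); inspection uses 121 of 128 (slack = 7); mill time uses 172 of 172 (binding).
Slack constraints have shadow price 0 (complementary slackness).
Dual feasibility on the basic columns requires 3·y_steel + 4·y_mill time = 59, 6·y_steel + 3·y_mill time = 70.5.
Solving: y_steel = 7, y_mill time = 9.5.
Reduced cost of bushings: c₃ − yᵀa₃ = 36 − (7·2 + 9.5·3) = 36 − 42.5 = -6.5.

-6.5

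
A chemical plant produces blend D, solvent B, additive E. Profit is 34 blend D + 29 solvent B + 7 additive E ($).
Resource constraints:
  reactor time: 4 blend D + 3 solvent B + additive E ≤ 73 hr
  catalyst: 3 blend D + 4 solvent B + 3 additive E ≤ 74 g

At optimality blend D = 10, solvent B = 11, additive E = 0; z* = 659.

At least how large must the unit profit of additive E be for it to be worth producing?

Both reactor time and catalyst are binding at x*.
From A_Bᵀ y = c: 4·y_reactor time + 3·y_catalyst = 34; 3·y_reactor time + 4·y_catalyst = 29.
Solving: y_reactor time = 7, y_catalyst = 2.
additive E enters the basis when its profit ≥ yᵀa₃ = 7·1 + 2·3 = 13.

13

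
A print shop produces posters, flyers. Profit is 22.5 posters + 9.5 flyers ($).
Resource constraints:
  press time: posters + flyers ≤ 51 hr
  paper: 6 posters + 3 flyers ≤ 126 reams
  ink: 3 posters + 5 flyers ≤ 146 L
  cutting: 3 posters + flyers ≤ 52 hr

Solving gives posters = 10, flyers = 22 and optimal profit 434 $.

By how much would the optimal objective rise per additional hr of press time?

At the optimum: press time uses 32 of 51 (slack = 19); paper uses 126 of 126 (binding); ink uses 140 of 146 (slack = 6); cutting uses 52 of 52 (binding).
By complementary slackness, y = 0 for the non-binding constraints.
The binding rows give the dual system: 6·y_paper + 3·y_cutting = 22.5 and 3·y_paper + 1·y_cutting = 9.5.
→ y_paper = 2 and y_cutting = 3.5.
Shadow price of press time = 0.

0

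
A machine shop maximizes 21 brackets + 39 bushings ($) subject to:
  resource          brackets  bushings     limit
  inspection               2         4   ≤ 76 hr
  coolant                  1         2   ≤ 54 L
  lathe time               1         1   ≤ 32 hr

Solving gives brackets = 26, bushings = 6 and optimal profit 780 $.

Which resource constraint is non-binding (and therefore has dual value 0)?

inspection: 76/76 (binding)
coolant: 38/54 (slack 16)
lathe time: 32/32 (binding)
By complementary slackness, a constraint with positive slack has shadow price 0 → coolant.

coolant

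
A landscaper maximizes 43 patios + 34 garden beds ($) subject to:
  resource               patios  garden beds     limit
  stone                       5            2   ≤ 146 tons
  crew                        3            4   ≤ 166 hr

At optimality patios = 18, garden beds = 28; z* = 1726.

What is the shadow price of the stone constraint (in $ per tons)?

Both stone and crew are binding at x*.
From A_Bᵀ y = c: 5·y_stone + 3·y_crew = 43; 2·y_stone + 4·y_crew = 34.
→ y_stone = 5 and y_crew = 6.
Shadow price of stone = 5.

5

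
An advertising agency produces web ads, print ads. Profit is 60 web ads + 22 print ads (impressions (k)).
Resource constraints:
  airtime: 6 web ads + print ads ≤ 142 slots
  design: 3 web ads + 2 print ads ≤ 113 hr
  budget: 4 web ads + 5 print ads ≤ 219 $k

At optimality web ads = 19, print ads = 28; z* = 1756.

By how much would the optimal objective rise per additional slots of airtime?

Check each constraint at x*: airtime 142/142 (tight); design 113/113 (tight); budget 216/219 (slack 3).
By complementary slackness, y = 0 for the non-binding constraint.
From A_Bᵀ y = c: 6·y_airtime + 3·y_design = 60; 1·y_airtime + 2·y_design = 22.
→ y_airtime = 6 and y_design = 8.
Shadow price of airtime = 6.

6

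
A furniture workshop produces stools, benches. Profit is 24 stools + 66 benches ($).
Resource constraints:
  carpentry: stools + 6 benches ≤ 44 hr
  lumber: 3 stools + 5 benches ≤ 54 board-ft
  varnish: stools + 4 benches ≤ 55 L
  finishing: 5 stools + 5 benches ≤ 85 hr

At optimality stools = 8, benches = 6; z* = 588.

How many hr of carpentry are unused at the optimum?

carpentry used = 1·8 + 6·6 = 44; slack = 44 − 44 = 0.

0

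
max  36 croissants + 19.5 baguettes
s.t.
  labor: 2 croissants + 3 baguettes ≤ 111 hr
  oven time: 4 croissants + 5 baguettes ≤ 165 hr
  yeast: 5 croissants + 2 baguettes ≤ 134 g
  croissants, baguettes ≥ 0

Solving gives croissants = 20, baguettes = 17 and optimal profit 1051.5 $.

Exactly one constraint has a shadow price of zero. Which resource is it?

labor: 91/111 (slack 20)
oven time: 165/165 (binding)
yeast: 134/134 (binding)
By complementary slackness, a constraint with positive slack has shadow price 0 → labor.

labor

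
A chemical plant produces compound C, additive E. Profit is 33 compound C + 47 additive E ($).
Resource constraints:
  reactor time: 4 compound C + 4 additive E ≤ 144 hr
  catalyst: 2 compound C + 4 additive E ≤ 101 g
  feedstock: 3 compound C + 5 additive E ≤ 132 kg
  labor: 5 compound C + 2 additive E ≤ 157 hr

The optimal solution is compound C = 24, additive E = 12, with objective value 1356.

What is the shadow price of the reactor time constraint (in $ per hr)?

3

Binding: reactor time and feedstock. Non-binding: catalyst (5 unused), labor (13 unused).
Slack constraints have shadow price 0 (complementary slackness).
From A_Bᵀ y = c: 4·y_reactor time + 3·y_feedstock = 33; 4·y_reactor time + 5·y_feedstock = 47.
This yields shadow prices y_reactor time = 3, y_feedstock = 7.
Shadow price of reactor time = 3.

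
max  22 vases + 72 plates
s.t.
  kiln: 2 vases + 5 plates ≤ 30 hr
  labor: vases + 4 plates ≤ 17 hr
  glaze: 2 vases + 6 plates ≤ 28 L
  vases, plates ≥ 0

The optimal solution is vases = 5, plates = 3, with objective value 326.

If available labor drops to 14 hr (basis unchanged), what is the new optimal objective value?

308

At the optimum: kiln uses 25 of 30 (slack = 5); labor uses 17 of 17 (binding); glaze uses 28 of 28 (binding).
Since kiln is not tight, its dual is 0.
The binding rows give the dual system: 1·y_labor + 2·y_glaze = 22 and 4·y_labor + 6·y_glaze = 72.
This yields shadow prices y_labor = 6, y_glaze = 8.
Δz = y_labor·Δb = 6 × (-3) = -18, so new z* = 326 − 18 = 308.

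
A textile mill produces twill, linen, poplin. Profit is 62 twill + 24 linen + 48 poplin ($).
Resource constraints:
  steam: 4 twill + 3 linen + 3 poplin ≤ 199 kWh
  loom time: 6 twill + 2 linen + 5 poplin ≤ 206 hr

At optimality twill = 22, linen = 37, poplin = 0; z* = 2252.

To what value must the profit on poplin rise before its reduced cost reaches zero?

Check each constraint at x*: steam 199/199 (tight); loom time 206/206 (tight).
From A_Bᵀ y = c: 4·y_steam + 6·y_loom time = 62; 3·y_steam + 2·y_loom time = 24.
This yields shadow prices y_steam = 2, y_loom time = 9.
poplin enters the basis when its profit ≥ yᵀa₃ = 2·3 + 9·5 = 51.

51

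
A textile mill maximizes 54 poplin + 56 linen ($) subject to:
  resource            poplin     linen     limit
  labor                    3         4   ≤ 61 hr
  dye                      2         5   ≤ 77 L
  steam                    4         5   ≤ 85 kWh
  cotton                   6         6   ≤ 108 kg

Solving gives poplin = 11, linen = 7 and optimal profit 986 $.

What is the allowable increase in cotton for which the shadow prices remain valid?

14

Binding constraints: labor, cotton. The basis is B = [[3,4],[6,6]] with det -6.
Per unit increase in cotton, x* moves by d = (0.6667, -0.5).
The basis stays optimal until linen reaches 0; allowable increase = 14 kg.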